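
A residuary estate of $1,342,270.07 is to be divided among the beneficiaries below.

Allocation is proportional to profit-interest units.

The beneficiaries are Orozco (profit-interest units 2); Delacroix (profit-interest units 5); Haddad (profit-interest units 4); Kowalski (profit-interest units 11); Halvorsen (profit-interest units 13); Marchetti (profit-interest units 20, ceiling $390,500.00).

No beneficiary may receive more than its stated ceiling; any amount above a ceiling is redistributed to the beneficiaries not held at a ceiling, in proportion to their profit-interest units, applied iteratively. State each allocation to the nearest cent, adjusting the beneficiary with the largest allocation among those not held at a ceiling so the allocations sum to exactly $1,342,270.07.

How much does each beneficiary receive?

Orozco: $54,386.86 · Delacroix: $135,967.15 · Haddad: $108,773.72 · Kowalski: $299,127.74 · Halvorsen: $353,514.60 · Marchetti: $390,500.00

Total profit-interest units = 55.
Unconstrained shares: Orozco 48,809.8207; Delacroix 122,024.5518; Haddad 97,619.6415; Kowalski 268,454.0140; Halvorsen 317,263.8347; Marchetti 488,098.2073.
Capped: Marchetti ($390,500.00); residual $951,770.07 reallocated over remaining profit-interest units 35.
Remaining shares: Orozco 54,386.8611 → $54,386.86; Delacroix 135,967.1529 → $135,967.15; Haddad 108,773.7223 → $108,773.72; Kowalski 299,127.7363 → $299,127.74; Halvorsen 353,514.5974 → $353,514.60.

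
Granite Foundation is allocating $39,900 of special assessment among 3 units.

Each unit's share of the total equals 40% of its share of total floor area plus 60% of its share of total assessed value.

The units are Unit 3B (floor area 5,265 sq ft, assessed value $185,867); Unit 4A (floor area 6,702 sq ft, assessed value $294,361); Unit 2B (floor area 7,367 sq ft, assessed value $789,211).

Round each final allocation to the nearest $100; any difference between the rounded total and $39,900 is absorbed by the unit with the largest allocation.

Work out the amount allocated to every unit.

Unit 3B: $7,900 | Unit 4A: $11,100 | Unit 2B: $20,900

Totals — floor area 19,334, assessed value 1,269,439.
Composite weights (40% floor area + 60% assessed value): Unit 3B 0.1968; Unit 4A 0.2778; Unit 2B 0.5254.
Proportional shares: Unit 3B 7,851.41; Unit 4A 11,083.70; Unit 2B 20,964.89.
After rounding ($100): Unit 3B $7,900; Unit 4A $11,100; Unit 2B $21,000. Sum = $40,000.
Difference $39,900 − $40,000 = −$100 applied to largest allocation (Unit 2B): Unit 2B becomes $20,900.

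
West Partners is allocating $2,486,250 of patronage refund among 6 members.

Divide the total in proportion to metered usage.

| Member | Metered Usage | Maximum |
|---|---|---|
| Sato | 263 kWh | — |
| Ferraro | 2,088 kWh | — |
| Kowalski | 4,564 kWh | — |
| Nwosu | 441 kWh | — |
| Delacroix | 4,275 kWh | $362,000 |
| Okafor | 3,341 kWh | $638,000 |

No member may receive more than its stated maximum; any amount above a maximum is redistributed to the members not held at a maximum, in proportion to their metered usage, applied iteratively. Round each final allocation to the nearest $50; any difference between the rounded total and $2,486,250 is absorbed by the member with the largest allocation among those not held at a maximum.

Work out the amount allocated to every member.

Sato: $53,150 | Ferraro: $421,850 | Kowalski: $922,150 | Nwosu: $89,100 | Delacroix: $362,000 | Okafor: $638,000

Combined metered usage = 14,972.
Pro-rata shares before constraints: Sato 43,673.77; Ferraro 346,733.24; Kowalski 757,897.74; Nwosu 73,232.45; Delacroix 709,906.41; Okafor 554,806.39.
Capped: Delacroix ($362,000); remaining pool $2,124,250 reallocated over remaining metered usage 10,697.
Capped: Okafor ($638,000); remaining pool $1,486,250 reallocated over remaining metered usage 7,356.
Remaining shares: Sato 53,138.08 → $53,150; Ferraro 421,871.94 → $421,850; Kowalski 922,137.71 → $922,150; Nwosu 89,102.26 → $89,100.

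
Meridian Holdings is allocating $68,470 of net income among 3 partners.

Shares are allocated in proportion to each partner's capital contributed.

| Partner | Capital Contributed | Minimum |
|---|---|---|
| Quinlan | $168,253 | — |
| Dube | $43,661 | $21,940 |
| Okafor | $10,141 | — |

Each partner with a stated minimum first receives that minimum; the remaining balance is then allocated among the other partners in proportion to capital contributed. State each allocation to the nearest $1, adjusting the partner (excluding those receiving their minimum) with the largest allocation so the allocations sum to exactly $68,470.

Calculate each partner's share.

Fund the minimums — Dube $21,940. Remaining pool $46,530.
Remaining pool split over remaining capital contributed 178,394: Quinlan 43,884.95 → $43,885; Okafor 2,645.05 → $2,645.

Quinlan: $43,885; Dube: $21,940; Okafor: $2,645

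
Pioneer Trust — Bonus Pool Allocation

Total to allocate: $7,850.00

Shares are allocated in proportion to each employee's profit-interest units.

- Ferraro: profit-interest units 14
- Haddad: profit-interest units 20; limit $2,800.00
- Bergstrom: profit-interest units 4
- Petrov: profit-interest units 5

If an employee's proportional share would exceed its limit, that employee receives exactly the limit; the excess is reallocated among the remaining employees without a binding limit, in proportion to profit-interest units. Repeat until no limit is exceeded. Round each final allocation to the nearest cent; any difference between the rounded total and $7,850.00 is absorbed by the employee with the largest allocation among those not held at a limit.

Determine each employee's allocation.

Total profit-interest units = 43.
Unconstrained shares: Ferraro 2,555.8140; Haddad 3,651.1628; Bergstrom 730.2326; Petrov 912.7907.
Cap binds for Haddad ($2,800.00); balance $5,050.00 reallocated over remaining profit-interest units 23.
Redistributed shares: Ferraro 3,073.9130 → $3,073.91; Bergstrom 878.2609 → $878.26; Petrov 1,097.8261 → $1,097.83.

Ferraro: $3,073.91; Haddad: $2,800.00; Bergstrom: $878.26; Petrov: $1,097.83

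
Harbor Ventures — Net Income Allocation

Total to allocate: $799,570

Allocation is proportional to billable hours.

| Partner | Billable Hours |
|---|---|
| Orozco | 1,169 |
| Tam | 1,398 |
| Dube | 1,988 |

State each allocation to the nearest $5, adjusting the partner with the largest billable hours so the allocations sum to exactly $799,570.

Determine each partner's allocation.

Orozco: $205,200; Tam: $245,400; Dube: $348,970

Billable hours total: 1,169 + 1,398 + 1,988 = 4,555.
Pro-rata amounts: Orozco 205,202.49; Tam 245,400.41; Dube 348,967.10.
At nearest $5: Orozco $205,200; Tam $245,400; Dube $348,965. Sum = $799,565.
Difference $799,570 − $799,565 = +$5 applied to largest billable hours (Dube): Dube becomes $348,970.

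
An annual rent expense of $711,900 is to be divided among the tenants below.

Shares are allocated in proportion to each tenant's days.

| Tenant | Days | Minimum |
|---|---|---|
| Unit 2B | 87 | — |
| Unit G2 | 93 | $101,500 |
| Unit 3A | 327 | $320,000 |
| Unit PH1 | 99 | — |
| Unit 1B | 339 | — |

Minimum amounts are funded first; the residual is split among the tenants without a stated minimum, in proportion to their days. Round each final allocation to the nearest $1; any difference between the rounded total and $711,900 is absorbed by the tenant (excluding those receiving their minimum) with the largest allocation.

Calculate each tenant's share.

Unit 2B: $48,123 · Unit G2: $101,500 · Unit 3A: $320,000 · Unit PH1: $54,761 · Unit 1B: $187,516

Fund the minimums — Unit G2 $101,500; Unit 3A $320,000. Balance $290,400.
Balance split over remaining days 525: Unit 2B 48,123.43 → $48,123; Unit PH1 54,761.14 → $54,761; Unit 1B 187,515.43 → $187,515.
Rounding difference +$1 applied to Unit 1B → $187,516.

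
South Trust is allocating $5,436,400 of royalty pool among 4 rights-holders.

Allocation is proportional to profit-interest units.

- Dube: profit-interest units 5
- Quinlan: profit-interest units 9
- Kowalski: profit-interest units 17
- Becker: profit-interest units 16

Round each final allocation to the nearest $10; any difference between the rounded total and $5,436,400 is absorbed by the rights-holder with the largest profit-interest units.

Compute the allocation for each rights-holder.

Sum of profit-interest units: 5 + 9 + 17 + 16 = 47.
Proportional shares: Dube 578,340.43; Quinlan 1,041,012.77; Kowalski 1,966,357.45; Becker 1,850,689.36.
Rounded to nearest $10: Dube $578,340; Quinlan $1,041,010; Kowalski $1,966,360; Becker $1,850,690. Sum = $5,436,400.
No rounding difference to absorb.

Dube: $578,340 | Quinlan: $1,041,010 | Kowalski: $1,966,360 | Becker: $1,850,690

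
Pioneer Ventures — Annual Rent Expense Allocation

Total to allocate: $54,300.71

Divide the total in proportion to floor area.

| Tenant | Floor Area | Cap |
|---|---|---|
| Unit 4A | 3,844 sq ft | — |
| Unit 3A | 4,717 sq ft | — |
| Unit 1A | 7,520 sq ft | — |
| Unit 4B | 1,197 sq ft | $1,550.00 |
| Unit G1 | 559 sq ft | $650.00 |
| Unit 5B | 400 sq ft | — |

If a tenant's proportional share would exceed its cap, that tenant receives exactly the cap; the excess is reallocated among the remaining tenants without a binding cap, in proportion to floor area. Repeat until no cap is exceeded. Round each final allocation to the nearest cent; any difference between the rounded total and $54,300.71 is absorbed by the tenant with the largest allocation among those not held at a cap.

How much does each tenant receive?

Total floor area = 18,237.
Proportional shares (ignoring caps): Unit 4A 11,445.5190; Unit 3A 14,044.8785; Unit 1A 22,390.8175; Unit 4B 3,564.0703; Unit G1 1,664.4238; Unit 5B 1,191.0009.
Held at cap: Unit 4B ($1,550.00), Unit G1 ($650.00); remaining pool $52,100.71 reallocated over remaining floor area 16,481.
Remaining shares: Unit 4A 12,151.8797 → $12,151.88; Unit 3A 14,911.6588 → $14,911.66; Unit 1A 23,772.6679 → $23,772.67; Unit 5B 1,264.5036 → $1,264.50.

Unit 4A: $12,151.88; Unit 3A: $14,911.66; Unit 1A: $23,772.67; Unit 4B: $1,550.00; Unit G1: $650.00; Unit 5B: $1,264.50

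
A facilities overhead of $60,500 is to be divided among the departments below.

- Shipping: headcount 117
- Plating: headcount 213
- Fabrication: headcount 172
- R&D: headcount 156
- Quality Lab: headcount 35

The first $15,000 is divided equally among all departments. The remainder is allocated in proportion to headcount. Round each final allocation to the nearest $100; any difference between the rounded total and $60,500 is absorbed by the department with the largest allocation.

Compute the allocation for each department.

First tranche $15,000 split equally: $3,000 each.
Remainder $45,500 by headcount (total 693): Shipping 7,681.82 → $7,700; Plating 13,984.85 → $14,000; Fabrication 11,292.93 → $11,300; R&D 10,242.42 → $10,200; Quality Lab 2,297.98 → $2,300.
Totals: Shipping $3,000 + $7,700 = $10,700; Plating $3,000 + $14,000 = $17,000; Fabrication $3,000 + $11,300 = $14,300; R&D $3,000 + $10,200 = $13,200; Quality Lab $3,000 + $2,300 = $5,300.

Shipping: $10,700; Plating: $17,000; Fabrication: $14,300; R&D: $13,200; Quality Lab: $5,300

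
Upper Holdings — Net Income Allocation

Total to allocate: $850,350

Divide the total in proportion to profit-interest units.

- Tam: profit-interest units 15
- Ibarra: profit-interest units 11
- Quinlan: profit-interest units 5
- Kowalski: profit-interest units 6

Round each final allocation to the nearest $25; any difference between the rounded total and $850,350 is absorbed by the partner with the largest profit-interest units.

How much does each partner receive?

Combined profit-interest units = 37.
Proportional shares: Tam 15/37 × $850,350 = 344,736.49; Ibarra 11/37 × $850,350 = 252,806.76; Quinlan 5/37 × $850,350 = 114,912.16; Kowalski 6/37 × $850,350 = 137,894.59.
After rounding ($25): Tam $344,725; Ibarra $252,800; Quinlan $114,900; Kowalski $137,900. Sum = $850,325.
Difference $850,350 − $850,325 = +$25 applied to largest profit-interest units (Tam): Tam becomes $344,750.

Tam: $344,750 · Ibarra: $252,800 · Quinlan: $114,900 · Kowalski: $137,900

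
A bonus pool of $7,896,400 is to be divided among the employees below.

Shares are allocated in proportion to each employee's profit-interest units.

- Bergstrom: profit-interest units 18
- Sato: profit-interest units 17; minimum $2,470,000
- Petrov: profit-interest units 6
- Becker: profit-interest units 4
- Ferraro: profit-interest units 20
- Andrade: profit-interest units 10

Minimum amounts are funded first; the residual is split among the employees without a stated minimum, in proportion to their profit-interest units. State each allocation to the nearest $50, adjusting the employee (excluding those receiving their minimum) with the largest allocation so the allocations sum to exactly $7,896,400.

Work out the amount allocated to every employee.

Minimums first: Sato $2,470,000. Remaining pool $5,426,400.
Remaining pool split over remaining profit-interest units 58: Bergstrom 1,684,055.17 → $1,684,050; Petrov 561,351.72 → $561,350; Becker 374,234.48 → $374,250; Ferraro 1,871,172.41 → $1,871,150; Andrade 935,586.21 → $935,600.

Bergstrom: $1,684,050 · Sato: $2,470,000 · Petrov: $561,350 · Becker: $374,250 · Ferraro: $1,871,150 · Andrade: $935,600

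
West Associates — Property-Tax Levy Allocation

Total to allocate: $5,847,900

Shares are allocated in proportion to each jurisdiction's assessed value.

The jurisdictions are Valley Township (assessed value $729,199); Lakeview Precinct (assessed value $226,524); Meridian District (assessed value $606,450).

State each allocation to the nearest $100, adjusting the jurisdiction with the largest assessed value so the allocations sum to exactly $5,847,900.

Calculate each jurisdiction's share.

Valley Township: $2,729,700 | Lakeview Precinct: $848,000 | Meridian District: $2,270,200

Total assessed value = 729,199 + 226,524 + 606,450 = 1,562,173.
Raw shares: Valley Township 2,729,712.29; Lakeview Precinct 847,978.87; Meridian District 2,270,208.84.
At nearest $100: Valley Township $2,729,700; Lakeview Precinct $848,000; Meridian District $2,270,200. Sum = $5,847,900.
No rounding difference to absorb.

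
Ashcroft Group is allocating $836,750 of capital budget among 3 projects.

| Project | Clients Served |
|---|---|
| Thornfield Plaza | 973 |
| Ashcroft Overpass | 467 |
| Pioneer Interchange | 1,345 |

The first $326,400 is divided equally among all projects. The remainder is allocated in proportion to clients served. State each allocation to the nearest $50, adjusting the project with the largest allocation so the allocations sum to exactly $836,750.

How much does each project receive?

Thornfield Plaza: $287,100 | Ashcroft Overpass: $194,400 | Pioneer Interchange: $355,250

$326,400 shared equally gives $108,800 per project.
Remainder $510,350 by clients served (total 2,785): Thornfield Plaza 178,301.81 → $178,300; Ashcroft Overpass 85,577.54 → $85,600; Pioneer Interchange 246,470.65 → $246,450.
Totals: Thornfield Plaza $108,800 + $178,300 = $287,100; Ashcroft Overpass $108,800 + $85,600 = $194,400; Pioneer Interchange $108,800 + $246,450 = $355,250.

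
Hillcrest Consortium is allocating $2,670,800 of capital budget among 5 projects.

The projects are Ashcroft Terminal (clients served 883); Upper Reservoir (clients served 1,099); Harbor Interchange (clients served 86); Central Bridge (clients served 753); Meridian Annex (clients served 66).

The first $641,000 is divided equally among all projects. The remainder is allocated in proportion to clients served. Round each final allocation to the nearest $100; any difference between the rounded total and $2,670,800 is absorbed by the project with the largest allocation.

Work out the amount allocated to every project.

$641,000 shared equally gives $128,200 per project.
Remainder $2,029,800 by clients served (total 2,887): Ashcroft Terminal 620,822.10 → $620,800; Upper Reservoir 772,687.98 → $772,700; Harbor Interchange 60,465.12 → $60,500; Central Bridge 529,421.34 → $529,400; Meridian Annex 46,403.46 → $46,400.
Totals: Ashcroft Terminal $128,200 + $620,800 = $749,000; Upper Reservoir $128,200 + $772,700 = $900,900; Harbor Interchange $128,200 + $60,500 = $188,700; Central Bridge $128,200 + $529,400 = $657,600; Meridian Annex $128,200 + $46,400 = $174,600.

Ashcroft Terminal: $749,000 · Upper Reservoir: $900,900 · Harbor Interchange: $188,700 · Central Bridge: $657,600 · Meridian Annex: $174,600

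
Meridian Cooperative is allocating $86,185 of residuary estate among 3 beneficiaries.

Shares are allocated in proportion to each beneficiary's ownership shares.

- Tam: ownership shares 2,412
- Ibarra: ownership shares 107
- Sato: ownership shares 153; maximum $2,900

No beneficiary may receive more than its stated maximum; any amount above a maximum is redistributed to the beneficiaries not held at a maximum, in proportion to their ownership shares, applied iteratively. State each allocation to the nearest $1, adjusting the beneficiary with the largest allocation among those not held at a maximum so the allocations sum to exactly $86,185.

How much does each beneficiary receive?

Total ownership shares = 2,672.
Pro-rata shares before constraints: Tam 77,798.74; Ibarra 3,451.27; Sato 4,934.99.
Held at cap: Sato ($2,900); remaining pool $83,285 reallocated over remaining ownership shares 2,519.
Remaining shares: Tam 79,747.29 → $79,747; Ibarra 3,537.71 → $3,538.

Tam: $79,747; Ibarra: $3,538; Sato: $2,900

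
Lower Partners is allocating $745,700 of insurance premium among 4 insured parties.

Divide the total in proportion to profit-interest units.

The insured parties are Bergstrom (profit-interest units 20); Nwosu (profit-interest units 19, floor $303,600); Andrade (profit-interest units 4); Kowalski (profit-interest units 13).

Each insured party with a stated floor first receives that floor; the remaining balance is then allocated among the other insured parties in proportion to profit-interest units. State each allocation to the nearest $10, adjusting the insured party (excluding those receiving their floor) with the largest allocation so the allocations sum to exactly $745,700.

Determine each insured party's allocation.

Fund the minimums — Nwosu $303,600. Remaining pool $442,100.
Remaining pool split over remaining profit-interest units 37: Bergstrom 238,972.97 → $238,970; Andrade 47,794.59 → $47,790; Kowalski 155,332.43 → $155,330.
Rounding difference +$10 applied to Bergstrom → $238,980.

Bergstrom: $238,980 · Nwosu: $303,600 · Andrade: $47,790 · Kowalski: $155,330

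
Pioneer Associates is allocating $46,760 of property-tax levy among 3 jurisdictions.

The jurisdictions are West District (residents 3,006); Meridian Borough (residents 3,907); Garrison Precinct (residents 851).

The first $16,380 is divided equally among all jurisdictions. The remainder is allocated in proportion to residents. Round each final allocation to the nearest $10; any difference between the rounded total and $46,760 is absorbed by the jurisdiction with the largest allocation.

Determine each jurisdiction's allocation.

First tranche $16,380 split equally: $5,460 each.
Remainder $30,380 by residents (total 7,764): West District 11,762.27 → $11,760; Meridian Borough 15,287.82 → $15,290; Garrison Precinct 3,329.90 → $3,330.
Totals: West District $5,460 + $11,760 = $17,220; Meridian Borough $5,460 + $15,290 = $20,750; Garrison Precinct $5,460 + $3,330 = $8,790.

West District: $17,220 | Meridian Borough: $20,750 | Garrison Precinct: $8,790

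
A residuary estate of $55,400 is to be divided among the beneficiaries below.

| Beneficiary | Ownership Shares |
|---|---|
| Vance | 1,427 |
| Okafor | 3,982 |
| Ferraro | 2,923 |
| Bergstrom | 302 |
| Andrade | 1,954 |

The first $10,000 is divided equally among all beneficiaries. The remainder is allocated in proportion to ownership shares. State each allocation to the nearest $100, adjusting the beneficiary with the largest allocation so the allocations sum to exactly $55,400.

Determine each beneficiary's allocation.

First tranche $10,000 split equally: $2,000 each.
Remainder $45,400 by ownership shares (total 10,588): Vance 6,118.79 → $6,100; Okafor 17,074.31 → $17,100; Ferraro 12,533.45 → $12,500; Bergstrom 1,294.94 → $1,300; Andrade 8,378.50 → $8,400.
Totals: Vance $2,000 + $6,100 = $8,100; Okafor $2,000 + $17,100 = $19,100; Ferraro $2,000 + $12,500 = $14,500; Bergstrom $2,000 + $1,300 = $3,300; Andrade $2,000 + $8,400 = $10,400.

Vance: $8,100 | Okafor: $19,100 | Ferraro: $14,500 | Bergstrom: $3,300 | Andrade: $10,400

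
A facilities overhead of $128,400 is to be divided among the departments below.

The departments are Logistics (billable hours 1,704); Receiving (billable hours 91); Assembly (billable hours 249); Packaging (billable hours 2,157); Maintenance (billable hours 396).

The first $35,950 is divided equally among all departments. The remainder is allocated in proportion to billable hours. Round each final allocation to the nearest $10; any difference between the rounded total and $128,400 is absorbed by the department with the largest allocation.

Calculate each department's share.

Logistics: $41,460 | Receiving: $9,020 | Assembly: $12,200 | Packaging: $50,570 | Maintenance: $15,150

$35,950 shared equally gives $7,190 per department.
Remainder $92,450 by billable hours (total 4,597): Logistics 34,269.05 → $34,270; Receiving 1,830.10 → $1,830; Assembly 5,007.62 → $5,010; Packaging 43,379.30 → $43,380; Maintenance 7,963.93 → $7,960.
Totals: Logistics $7,190 + $34,270 = $41,460; Receiving $7,190 + $1,830 = $9,020; Assembly $7,190 + $5,010 = $12,200; Packaging $7,190 + $43,380 = $50,570; Maintenance $7,190 + $7,960 = $15,150.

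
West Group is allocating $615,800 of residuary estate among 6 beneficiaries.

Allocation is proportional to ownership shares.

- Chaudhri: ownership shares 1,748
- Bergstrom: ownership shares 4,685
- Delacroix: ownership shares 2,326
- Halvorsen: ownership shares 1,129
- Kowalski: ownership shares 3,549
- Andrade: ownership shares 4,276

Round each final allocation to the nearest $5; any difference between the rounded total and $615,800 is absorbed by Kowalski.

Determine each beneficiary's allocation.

Combined ownership shares = 17,713.
Proportional shares: Chaudhri 1,748/17,713 × $615,800 = 60,769.97; Bergstrom 4,685/17,713 × $615,800 = 162,876.02; Delacroix 2,326/17,713 × $615,800 = 80,864.38; Halvorsen 1,129/17,713 × $615,800 = 39,250.17; Kowalski 3,549/17,713 × $615,800 = 123,382.499; Andrade 4,276/17,713 × $615,800 = 148,656.96.
Rounded to nearest $5: Chaudhri $60,770; Bergstrom $162,875; Delacroix $80,865; Halvorsen $39,250; Kowalski $123,380; Andrade $148,655. Sum = $615,795.
Difference $615,800 − $615,795 = +$5 applied to Kowalski: Kowalski becomes $123,385.

Chaudhri: $60,770; Bergstrom: $162,875; Delacroix: $80,865; Halvorsen: $39,250; Kowalski: $123,385; Andrade: $148,655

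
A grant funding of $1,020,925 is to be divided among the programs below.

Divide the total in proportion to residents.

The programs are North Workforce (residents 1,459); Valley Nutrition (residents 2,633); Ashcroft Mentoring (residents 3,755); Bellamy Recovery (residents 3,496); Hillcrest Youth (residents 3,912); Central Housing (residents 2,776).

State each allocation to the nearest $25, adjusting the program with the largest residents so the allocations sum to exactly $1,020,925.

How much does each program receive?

Combined residents = 18,031.
Unrounded shares: North Workforce 1,459/18,031 × $1,020,925 = 82,609.37; Valley Nutrition 2,633/18,031 × $1,020,925 = 149,081.89; Ashcroft Mentoring 3,755/18,031 × $1,020,925 = 212,610.14; Bellamy Recovery 3,496/18,031 × $1,020,925 = 197,945.42; Hillcrest Youth 3,912/18,031 × $1,020,925 = 221,499.56; Central Housing 2,776/18,031 × $1,020,925 = 157,178.63.
At nearest $25: North Workforce $82,600; Valley Nutrition $149,075; Ashcroft Mentoring $212,600; Bellamy Recovery $197,950; Hillcrest Youth $221,500; Central Housing $157,175. Sum = $1,020,900.
Difference $1,020,925 − $1,020,900 = +$25 applied to largest residents (Hillcrest Youth): Hillcrest Youth becomes $221,525.

North Workforce: $82,600 | Valley Nutrition: $149,075 | Ashcroft Mentoring: $212,600 | Bellamy Recovery: $197,950 | Hillcrest Youth: $221,525 | Central Housing: $157,175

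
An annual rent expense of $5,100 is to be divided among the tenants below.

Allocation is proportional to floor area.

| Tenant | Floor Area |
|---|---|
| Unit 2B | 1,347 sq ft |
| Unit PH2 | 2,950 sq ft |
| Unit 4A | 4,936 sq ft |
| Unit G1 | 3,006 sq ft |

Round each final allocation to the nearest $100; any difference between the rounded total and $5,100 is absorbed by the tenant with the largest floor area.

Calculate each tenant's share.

Sum of floor area: 1,347 + 2,950 + 4,936 + 3,006 = 12,239.
Proportional shares: Unit 2B 561.30; Unit PH2 1,229.27; Unit 4A 2,056.83; Unit G1 1,252.60.
At nearest $100: Unit 2B $600; Unit PH2 $1,200; Unit 4A $2,100; Unit G1 $1,300. Sum = $5,200.
Difference $5,100 − $5,200 = −$100 applied to largest floor area (Unit 4A): Unit 4A becomes $2,000.

Unit 2B: $600; Unit PH2: $1,200; Unit 4A: $2,000; Unit G1: $1,300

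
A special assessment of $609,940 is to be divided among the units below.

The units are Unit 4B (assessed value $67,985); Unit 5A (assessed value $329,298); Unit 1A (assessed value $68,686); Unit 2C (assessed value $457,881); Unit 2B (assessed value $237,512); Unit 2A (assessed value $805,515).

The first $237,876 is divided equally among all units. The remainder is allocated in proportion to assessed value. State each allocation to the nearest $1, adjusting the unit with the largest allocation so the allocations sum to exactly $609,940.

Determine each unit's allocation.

Unit 4B: $52,506 | Unit 5A: $101,938 | Unit 1A: $52,639 | Unit 2C: $126,261 | Unit 2B: $84,575 | Unit 2A: $192,021

$237,876 shared equally gives $39,646 per unit.
Remainder $372,064 by assessed value (total 1,966,877): Unit 4B 12,860.37 → $12,860; Unit 5A 62,291.61 → $62,292; Unit 1A 12,992.98 → $12,993; Unit 2C 86,614.99 → $86,615; Unit 2B 44,928.92 → $44,929; Unit 2A 152,375.13 → $152,375.
Totals: Unit 4B $39,646 + $12,860 = $52,506; Unit 5A $39,646 + $62,292 = $101,938; Unit 1A $39,646 + $12,993 = $52,639; Unit 2C $39,646 + $86,615 = $126,261; Unit 2B $39,646 + $44,929 = $84,575; Unit 2A $39,646 + $152,375 = $192,021.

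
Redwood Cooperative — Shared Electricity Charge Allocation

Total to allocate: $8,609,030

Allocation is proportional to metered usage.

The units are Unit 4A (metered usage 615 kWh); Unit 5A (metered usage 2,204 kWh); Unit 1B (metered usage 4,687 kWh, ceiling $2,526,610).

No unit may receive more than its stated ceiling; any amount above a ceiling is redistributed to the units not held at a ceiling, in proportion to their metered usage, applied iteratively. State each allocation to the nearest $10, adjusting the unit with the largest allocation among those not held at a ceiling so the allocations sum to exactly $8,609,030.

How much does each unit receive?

Sum of metered usage: 7,506.
Unconstrained shares: Unit 4A 705,376.16; Unit 5A 2,527,884.64; Unit 1B 5,375,769.20.
Capped: Unit 1B ($2,526,610); residual $6,082,420 reallocated over remaining metered usage 2,819.
Remaining shares: Unit 4A 1,326,955.76 → $1,326,960; Unit 5A 4,755,464.24 → $4,755,460.

Unit 4A: $1,326,960 | Unit 5A: $4,755,460 | Unit 1B: $2,526,610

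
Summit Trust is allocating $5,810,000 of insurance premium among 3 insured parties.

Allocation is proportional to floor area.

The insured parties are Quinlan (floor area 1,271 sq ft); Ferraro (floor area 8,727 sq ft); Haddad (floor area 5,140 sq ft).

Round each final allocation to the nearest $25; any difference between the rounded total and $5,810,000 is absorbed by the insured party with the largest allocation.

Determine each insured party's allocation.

Quinlan: $487,825 · Ferraro: $3,349,425 · Haddad: $1,972,750

Sum of floor area: 15,138.
Proportional shares: Quinlan 1,271/15,138 × $5,810,000 = 487,812.79; Ferraro 8,727/15,138 × $5,810,000 = 3,349,443.12; Haddad 5,140/15,138 × $5,810,000 = 1,972,744.09.
Rounded to nearest $25: Quinlan $487,825; Ferraro $3,349,450; Haddad $1,972,750. Sum = $5,810,025.
Difference $5,810,000 − $5,810,025 = −$25 applied to largest allocation (Ferraro): Ferraro becomes $3,349,425.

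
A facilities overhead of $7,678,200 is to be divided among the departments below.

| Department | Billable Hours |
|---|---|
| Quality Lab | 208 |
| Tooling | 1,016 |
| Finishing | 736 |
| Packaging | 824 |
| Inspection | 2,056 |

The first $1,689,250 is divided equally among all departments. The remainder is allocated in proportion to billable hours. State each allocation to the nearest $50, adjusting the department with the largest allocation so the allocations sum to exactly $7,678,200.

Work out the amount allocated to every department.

Equal tier: $1,689,250 ÷ 5 = $337,850 apiece.
Remainder $5,988,950 by billable hours (total 4,840): Quality Lab 257,376.36 → $257,400; Tooling 1,257,184.55 → $1,257,200; Finishing 910,716.36 → $910,700; Packaging 1,019,606.36 → $1,019,600; Inspection 2,544,066.36 → $2,544,050.
Totals: Quality Lab $337,850 + $257,400 = $595,250; Tooling $337,850 + $1,257,200 = $1,595,050; Finishing $337,850 + $910,700 = $1,248,550; Packaging $337,850 + $1,019,600 = $1,357,450; Inspection $337,850 + $2,544,050 = $2,881,900.

Quality Lab: $595,250 · Tooling: $1,595,050 · Finishing: $1,248,550 · Packaging: $1,357,450 · Inspection: $2,881,900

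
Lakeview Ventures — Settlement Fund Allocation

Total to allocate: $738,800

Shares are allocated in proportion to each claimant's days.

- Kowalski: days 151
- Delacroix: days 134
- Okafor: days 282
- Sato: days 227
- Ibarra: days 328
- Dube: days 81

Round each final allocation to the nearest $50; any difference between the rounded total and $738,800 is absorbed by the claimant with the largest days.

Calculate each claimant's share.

Total days = 1,203.
Raw shares: Kowalski 151/1,203 × $738,800 = 92,733.83; Delacroix 134/1,203 × $738,800 = 82,293.60; Okafor 282/1,203 × $738,800 = 173,185.04; Sato 227/1,203 × $738,800 = 139,407.81; Ibarra 328/1,203 × $738,800 = 201,435.08; Dube 81/1,203 × $738,800 = 49,744.64.
At nearest $50: Kowalski $92,750; Delacroix $82,300; Okafor $173,200; Sato $139,400; Ibarra $201,450; Dube $49,750. Sum = $738,850.
Difference $738,800 − $738,850 = −$50 applied to largest days (Ibarra): Ibarra becomes $201,400.

Kowalski: $92,750; Delacroix: $82,300; Okafor: $173,200; Sato: $139,400; Ibarra: $201,400; Dube: $49,750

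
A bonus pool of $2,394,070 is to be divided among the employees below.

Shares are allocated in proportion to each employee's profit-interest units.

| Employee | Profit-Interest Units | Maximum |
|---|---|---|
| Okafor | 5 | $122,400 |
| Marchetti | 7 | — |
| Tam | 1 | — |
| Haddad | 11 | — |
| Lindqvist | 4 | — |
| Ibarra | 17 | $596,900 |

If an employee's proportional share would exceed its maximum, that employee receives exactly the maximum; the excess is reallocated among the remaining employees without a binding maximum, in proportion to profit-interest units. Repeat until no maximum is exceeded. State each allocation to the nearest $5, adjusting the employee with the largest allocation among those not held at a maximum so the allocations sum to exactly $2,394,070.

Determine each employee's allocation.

Okafor: $122,400 · Marchetti: $509,715 · Tam: $72,815 · Haddad: $800,975 · Lindqvist: $291,265 · Ibarra: $596,900

Total profit-interest units = 45.
Proportional shares (ignoring caps): Okafor 266,007.78; Marchetti 372,410.89; Tam 53,201.56; Haddad 585,217.11; Lindqvist 212,806.22; Ibarra 904,426.44.
Capped: Okafor ($122,400), Ibarra ($596,900); residual $1,674,770 reallocated over remaining profit-interest units 23.
Redistributed shares: Marchetti 509,712.61 → $509,715; Tam 72,816.09 → $72,815; Haddad 800,976.96 → $800,975; Lindqvist 291,264.35 → $291,265.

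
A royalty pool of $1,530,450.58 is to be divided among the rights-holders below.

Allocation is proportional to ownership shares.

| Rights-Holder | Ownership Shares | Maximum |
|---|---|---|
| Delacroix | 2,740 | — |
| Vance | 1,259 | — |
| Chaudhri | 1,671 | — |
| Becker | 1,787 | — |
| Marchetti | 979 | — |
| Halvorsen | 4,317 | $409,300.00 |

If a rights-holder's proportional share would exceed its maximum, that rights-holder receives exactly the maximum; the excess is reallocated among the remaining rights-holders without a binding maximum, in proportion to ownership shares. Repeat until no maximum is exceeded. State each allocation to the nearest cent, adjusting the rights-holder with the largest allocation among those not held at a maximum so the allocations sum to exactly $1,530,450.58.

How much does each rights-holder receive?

Total ownership shares = 12,753.
Pro-rata shares before constraints: Delacroix 328,819.4612; Vance 151,088.9422; Chaudhri 200,531.8685; Becker 214,452.6924; Marchetti 117,486.9535; Halvorsen 518,070.6621.
Capped: Halvorsen ($409,300.00); balance $1,121,150.58 reallocated over remaining ownership shares 8,436.
Remaining shares: Delacroix 364,148.0073 → $364,148.01; Vance 167,322.0223 → $167,322.02; Chaudhri 222,077.1241 → $222,077.12; Becker 237,493.6091 → $237,493.61; Marchetti 130,109.8172 → $130,109.82.

Delacroix: $364,148.01 | Vance: $167,322.02 | Chaudhri: $222,077.12 | Becker: $237,493.61 | Marchetti: $130,109.82 | Halvorsen: $409,300.00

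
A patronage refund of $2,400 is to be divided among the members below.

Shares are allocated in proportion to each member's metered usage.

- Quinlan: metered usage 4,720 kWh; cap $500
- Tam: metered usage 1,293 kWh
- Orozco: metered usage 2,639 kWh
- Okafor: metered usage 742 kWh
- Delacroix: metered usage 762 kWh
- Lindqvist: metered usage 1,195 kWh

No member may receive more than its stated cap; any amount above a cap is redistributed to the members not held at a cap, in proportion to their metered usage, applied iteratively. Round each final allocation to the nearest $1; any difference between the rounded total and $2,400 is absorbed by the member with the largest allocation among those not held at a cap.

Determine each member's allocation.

Total metered usage = 11,351.
Unconstrained shares: Quinlan 997.97; Tam 273.39; Orozco 557.98; Okafor 156.88; Delacroix 161.11; Lindqvist 252.66.
Held at cap: Quinlan ($500); residual $1,900 reallocated over remaining metered usage 6,631.
Shares after redistribution: Tam 370.49 → $370; Orozco 756.16 → $756; Okafor 212.61 → $213; Delacroix 218.34 → $218; Lindqvist 342.41 → $342.
Rounding difference +$1 applied to Orozco → $757.

Quinlan: $500 · Tam: $370 · Orozco: $757 · Okafor: $213 · Delacroix: $218 · Lindqvist: $342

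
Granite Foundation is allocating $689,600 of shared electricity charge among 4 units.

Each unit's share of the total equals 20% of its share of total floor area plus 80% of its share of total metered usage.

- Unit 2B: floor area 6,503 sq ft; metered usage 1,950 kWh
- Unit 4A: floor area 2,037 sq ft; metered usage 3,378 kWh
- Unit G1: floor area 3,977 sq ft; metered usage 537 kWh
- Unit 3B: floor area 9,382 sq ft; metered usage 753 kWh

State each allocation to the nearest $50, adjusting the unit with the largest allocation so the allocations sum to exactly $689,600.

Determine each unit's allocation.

Unit 2B: $203,500 · Unit 4A: $294,450 · Unit G1: $69,800 · Unit 3B: $121,850

Totals — floor area 21,899, metered usage 6,618.
Composite weights (20% floor area + 80% metered usage): Unit 2B 0.2951; Unit 4A 0.4269; Unit G1 0.1012; Unit 3B 0.1767.
Unrounded shares: Unit 2B 203,508.96; Unit 4A 294,420.91; Unit G1 69,811.77; Unit 3B 121,858.36.
Rounded to nearest $50: Unit 2B $203,500; Unit 4A $294,400; Unit G1 $69,800; Unit 3B $121,850. Sum = $689,550.
Difference $689,600 − $689,550 = +$50 applied to largest allocation (Unit 4A): Unit 4A becomes $294,450.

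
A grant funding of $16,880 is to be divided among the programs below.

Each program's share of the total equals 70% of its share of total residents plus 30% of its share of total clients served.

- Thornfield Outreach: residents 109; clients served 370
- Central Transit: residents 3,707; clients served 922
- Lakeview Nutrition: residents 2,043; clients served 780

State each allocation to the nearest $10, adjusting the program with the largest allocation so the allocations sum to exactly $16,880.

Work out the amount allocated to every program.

Residents total 5,859; clients served total 2,072.
Blended shares (70% residents + 30% clients served): Thornfield Outreach 0.0666; Central Transit 0.5764; Lakeview Nutrition 0.3570.
Proportional shares: Thornfield Outreach 1,124.11; Central Transit 9,729.39; Lakeview Nutrition 6,026.50.
Rounded to nearest $10: Thornfield Outreach $1,120; Central Transit $9,730; Lakeview Nutrition $6,030. Sum = $16,880.
Sum already equals the total — no adjustment.

Thornfield Outreach: $1,120 · Central Transit: $9,730 · Lakeview Nutrition: $6,030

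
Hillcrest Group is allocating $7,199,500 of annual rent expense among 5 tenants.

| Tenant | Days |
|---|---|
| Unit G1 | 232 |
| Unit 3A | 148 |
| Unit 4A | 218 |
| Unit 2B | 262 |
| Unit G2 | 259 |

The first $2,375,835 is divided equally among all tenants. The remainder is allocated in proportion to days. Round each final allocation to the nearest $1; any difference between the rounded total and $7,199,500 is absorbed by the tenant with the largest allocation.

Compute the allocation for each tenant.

First tranche $2,375,835 split equally: $475,167 each.
Remainder $4,823,665 by days (total 1,119): Unit G1 1,000,080.68 → $1,000,081; Unit 3A 637,982.502 → $637,983; Unit 4A 939,730.98 → $939,731; Unit 2B 1,129,401.46 → $1,129,401; Unit G2 1,116,469.38 → $1,116,469.
Totals: Unit G1 $475,167 + $1,000,081 = $1,475,248; Unit 3A $475,167 + $637,983 = $1,113,150; Unit 4A $475,167 + $939,731 = $1,414,898; Unit 2B $475,167 + $1,129,401 = $1,604,568; Unit G2 $475,167 + $1,116,469 = $1,591,636.

Unit G1: $1,475,248 · Unit 3A: $1,113,150 · Unit 4A: $1,414,898 · Unit 2B: $1,604,568 · Unit G2: $1,591,636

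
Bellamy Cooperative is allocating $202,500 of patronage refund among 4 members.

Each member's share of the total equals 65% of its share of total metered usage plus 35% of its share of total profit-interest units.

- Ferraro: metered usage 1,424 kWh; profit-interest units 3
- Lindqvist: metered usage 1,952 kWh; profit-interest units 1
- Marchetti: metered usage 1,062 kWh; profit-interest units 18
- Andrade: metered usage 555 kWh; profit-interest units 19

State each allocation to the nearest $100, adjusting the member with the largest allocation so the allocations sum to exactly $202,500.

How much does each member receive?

Metered usage total 4,993; profit-interest units total 41.
Blended shares (65% metered usage + 35% profit-interest units): Ferraro 0.2110; Lindqvist 0.2627; Marchetti 0.2919; Andrade 0.2344.
Pro-rata amounts: Ferraro 42,725.33; Lindqvist 53,187.10; Marchetti 59,112.20; Andrade 47,475.37.
Rounded to nearest $100: Ferraro $42,700; Lindqvist $53,200; Marchetti $59,100; Andrade $47,500. Sum = $202,500.
No rounding difference to absorb.

Ferraro: $42,700 | Lindqvist: $53,200 | Marchetti: $59,100 | Andrade: $47,500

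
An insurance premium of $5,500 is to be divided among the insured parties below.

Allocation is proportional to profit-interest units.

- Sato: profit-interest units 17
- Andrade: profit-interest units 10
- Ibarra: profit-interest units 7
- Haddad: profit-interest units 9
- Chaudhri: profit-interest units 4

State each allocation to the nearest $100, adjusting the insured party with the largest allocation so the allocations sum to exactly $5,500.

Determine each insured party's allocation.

Sato: $1,900 · Andrade: $1,200 · Ibarra: $800 · Haddad: $1,100 · Chaudhri: $500

Total profit-interest units = 47.
Unrounded shares: Sato 17/47 × $5,500 = 1,989.36; Andrade 10/47 × $5,500 = 1,170.21; Ibarra 7/47 × $5,500 = 819.15; Haddad 9/47 × $5,500 = 1,053.19; Chaudhri 4/47 × $5,500 = 468.09.
After rounding ($100): Sato $2,000; Andrade $1,200; Ibarra $800; Haddad $1,100; Chaudhri $500. Sum = $5,600.
Difference $5,500 − $5,600 = −$100 applied to largest allocation (Sato): Sato becomes $1,900.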